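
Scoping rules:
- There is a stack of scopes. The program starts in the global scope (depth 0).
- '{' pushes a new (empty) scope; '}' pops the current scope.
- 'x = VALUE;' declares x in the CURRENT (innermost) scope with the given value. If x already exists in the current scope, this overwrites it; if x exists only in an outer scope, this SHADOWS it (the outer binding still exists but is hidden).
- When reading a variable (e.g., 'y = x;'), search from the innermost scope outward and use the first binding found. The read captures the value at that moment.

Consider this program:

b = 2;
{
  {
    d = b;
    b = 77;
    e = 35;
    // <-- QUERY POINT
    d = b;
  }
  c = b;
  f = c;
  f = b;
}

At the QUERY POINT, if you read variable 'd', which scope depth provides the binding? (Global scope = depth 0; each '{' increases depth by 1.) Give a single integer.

Step 1: declare b=2 at depth 0
Step 2: enter scope (depth=1)
Step 3: enter scope (depth=2)
Step 4: declare d=(read b)=2 at depth 2
Step 5: declare b=77 at depth 2
Step 6: declare e=35 at depth 2
Visible at query point: b=77 d=2 e=35

Answer: 2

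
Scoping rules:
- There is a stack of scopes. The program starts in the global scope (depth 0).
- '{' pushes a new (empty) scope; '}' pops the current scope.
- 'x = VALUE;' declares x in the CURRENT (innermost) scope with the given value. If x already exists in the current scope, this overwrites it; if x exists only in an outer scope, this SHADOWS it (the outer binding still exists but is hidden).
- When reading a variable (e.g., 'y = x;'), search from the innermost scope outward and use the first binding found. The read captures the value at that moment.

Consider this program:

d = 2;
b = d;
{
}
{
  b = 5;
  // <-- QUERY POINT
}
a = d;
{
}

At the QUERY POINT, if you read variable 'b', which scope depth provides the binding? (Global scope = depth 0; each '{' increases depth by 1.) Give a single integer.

Step 1: declare d=2 at depth 0
Step 2: declare b=(read d)=2 at depth 0
Step 3: enter scope (depth=1)
Step 4: exit scope (depth=0)
Step 5: enter scope (depth=1)
Step 6: declare b=5 at depth 1
Visible at query point: b=5 d=2

Answer: 1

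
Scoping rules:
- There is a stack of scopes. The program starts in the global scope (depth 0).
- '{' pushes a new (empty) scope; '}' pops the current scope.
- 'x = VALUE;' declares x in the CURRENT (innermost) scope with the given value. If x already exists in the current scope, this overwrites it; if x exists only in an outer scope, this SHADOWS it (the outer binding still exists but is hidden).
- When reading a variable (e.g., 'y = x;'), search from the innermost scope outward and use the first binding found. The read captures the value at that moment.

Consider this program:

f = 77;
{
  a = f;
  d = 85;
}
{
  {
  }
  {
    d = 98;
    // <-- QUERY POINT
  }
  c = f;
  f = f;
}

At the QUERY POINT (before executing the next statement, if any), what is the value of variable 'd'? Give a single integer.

Step 1: declare f=77 at depth 0
Step 2: enter scope (depth=1)
Step 3: declare a=(read f)=77 at depth 1
Step 4: declare d=85 at depth 1
Step 5: exit scope (depth=0)
Step 6: enter scope (depth=1)
Step 7: enter scope (depth=2)
Step 8: exit scope (depth=1)
Step 9: enter scope (depth=2)
Step 10: declare d=98 at depth 2
Visible at query point: d=98 f=77

Answer: 98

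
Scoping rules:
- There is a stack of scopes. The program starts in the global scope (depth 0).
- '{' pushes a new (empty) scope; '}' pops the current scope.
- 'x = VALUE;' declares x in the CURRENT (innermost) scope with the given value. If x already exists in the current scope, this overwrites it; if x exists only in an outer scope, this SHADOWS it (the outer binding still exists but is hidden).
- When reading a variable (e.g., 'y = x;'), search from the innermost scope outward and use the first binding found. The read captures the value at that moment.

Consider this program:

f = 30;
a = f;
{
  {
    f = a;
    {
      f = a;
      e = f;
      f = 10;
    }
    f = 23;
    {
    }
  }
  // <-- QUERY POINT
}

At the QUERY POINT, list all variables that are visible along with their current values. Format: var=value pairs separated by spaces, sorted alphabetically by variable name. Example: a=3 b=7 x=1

Answer: a=30 f=30

Derivation:
Step 1: declare f=30 at depth 0
Step 2: declare a=(read f)=30 at depth 0
Step 3: enter scope (depth=1)
Step 4: enter scope (depth=2)
Step 5: declare f=(read a)=30 at depth 2
Step 6: enter scope (depth=3)
Step 7: declare f=(read a)=30 at depth 3
Step 8: declare e=(read f)=30 at depth 3
Step 9: declare f=10 at depth 3
Step 10: exit scope (depth=2)
Step 11: declare f=23 at depth 2
Step 12: enter scope (depth=3)
Step 13: exit scope (depth=2)
Step 14: exit scope (depth=1)
Visible at query point: a=30 f=30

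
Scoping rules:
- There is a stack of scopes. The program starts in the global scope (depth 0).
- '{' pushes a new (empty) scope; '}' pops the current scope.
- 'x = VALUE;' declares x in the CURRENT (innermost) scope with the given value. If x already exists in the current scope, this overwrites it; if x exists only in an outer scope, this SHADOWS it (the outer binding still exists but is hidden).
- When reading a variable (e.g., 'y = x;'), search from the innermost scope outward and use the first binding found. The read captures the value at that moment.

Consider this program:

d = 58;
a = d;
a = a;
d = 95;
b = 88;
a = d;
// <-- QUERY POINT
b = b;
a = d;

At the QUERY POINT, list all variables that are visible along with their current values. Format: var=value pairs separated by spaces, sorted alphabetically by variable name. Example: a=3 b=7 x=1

Step 1: declare d=58 at depth 0
Step 2: declare a=(read d)=58 at depth 0
Step 3: declare a=(read a)=58 at depth 0
Step 4: declare d=95 at depth 0
Step 5: declare b=88 at depth 0
Step 6: declare a=(read d)=95 at depth 0
Visible at query point: a=95 b=88 d=95

Answer: a=95 b=88 d=95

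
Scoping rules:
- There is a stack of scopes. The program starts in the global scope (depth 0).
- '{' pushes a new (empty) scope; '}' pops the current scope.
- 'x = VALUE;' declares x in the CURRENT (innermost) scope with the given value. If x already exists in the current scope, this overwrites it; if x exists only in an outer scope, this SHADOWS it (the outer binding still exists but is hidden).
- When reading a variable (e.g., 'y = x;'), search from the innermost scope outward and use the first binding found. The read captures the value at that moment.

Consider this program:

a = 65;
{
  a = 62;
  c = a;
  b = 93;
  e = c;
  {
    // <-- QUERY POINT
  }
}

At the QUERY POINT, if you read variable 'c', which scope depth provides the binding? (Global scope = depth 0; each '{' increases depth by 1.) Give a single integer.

Answer: 1

Derivation:
Step 1: declare a=65 at depth 0
Step 2: enter scope (depth=1)
Step 3: declare a=62 at depth 1
Step 4: declare c=(read a)=62 at depth 1
Step 5: declare b=93 at depth 1
Step 6: declare e=(read c)=62 at depth 1
Step 7: enter scope (depth=2)
Visible at query point: a=62 b=93 c=62 e=62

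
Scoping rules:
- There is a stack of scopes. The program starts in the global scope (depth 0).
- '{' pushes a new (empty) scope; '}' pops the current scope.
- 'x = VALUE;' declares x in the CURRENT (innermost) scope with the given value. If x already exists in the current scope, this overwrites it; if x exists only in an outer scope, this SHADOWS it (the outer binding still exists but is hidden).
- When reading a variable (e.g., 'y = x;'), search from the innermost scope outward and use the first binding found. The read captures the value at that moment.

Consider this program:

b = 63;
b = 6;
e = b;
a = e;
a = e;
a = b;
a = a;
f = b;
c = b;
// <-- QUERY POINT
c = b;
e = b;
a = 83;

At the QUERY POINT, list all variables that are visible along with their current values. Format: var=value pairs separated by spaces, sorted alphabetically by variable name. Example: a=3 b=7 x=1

Step 1: declare b=63 at depth 0
Step 2: declare b=6 at depth 0
Step 3: declare e=(read b)=6 at depth 0
Step 4: declare a=(read e)=6 at depth 0
Step 5: declare a=(read e)=6 at depth 0
Step 6: declare a=(read b)=6 at depth 0
Step 7: declare a=(read a)=6 at depth 0
Step 8: declare f=(read b)=6 at depth 0
Step 9: declare c=(read b)=6 at depth 0
Visible at query point: a=6 b=6 c=6 e=6 f=6

Answer: a=6 b=6 c=6 e=6 f=6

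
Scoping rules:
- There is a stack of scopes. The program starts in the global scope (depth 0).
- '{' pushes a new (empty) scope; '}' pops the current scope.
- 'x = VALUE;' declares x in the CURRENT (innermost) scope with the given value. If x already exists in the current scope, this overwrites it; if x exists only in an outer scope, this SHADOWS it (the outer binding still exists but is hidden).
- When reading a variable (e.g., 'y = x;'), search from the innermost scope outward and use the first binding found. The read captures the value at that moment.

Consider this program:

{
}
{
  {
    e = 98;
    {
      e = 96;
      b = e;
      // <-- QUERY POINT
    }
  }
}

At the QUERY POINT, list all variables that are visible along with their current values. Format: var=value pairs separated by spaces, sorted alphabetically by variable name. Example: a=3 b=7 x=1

Step 1: enter scope (depth=1)
Step 2: exit scope (depth=0)
Step 3: enter scope (depth=1)
Step 4: enter scope (depth=2)
Step 5: declare e=98 at depth 2
Step 6: enter scope (depth=3)
Step 7: declare e=96 at depth 3
Step 8: declare b=(read e)=96 at depth 3
Visible at query point: b=96 e=96

Answer: b=96 e=96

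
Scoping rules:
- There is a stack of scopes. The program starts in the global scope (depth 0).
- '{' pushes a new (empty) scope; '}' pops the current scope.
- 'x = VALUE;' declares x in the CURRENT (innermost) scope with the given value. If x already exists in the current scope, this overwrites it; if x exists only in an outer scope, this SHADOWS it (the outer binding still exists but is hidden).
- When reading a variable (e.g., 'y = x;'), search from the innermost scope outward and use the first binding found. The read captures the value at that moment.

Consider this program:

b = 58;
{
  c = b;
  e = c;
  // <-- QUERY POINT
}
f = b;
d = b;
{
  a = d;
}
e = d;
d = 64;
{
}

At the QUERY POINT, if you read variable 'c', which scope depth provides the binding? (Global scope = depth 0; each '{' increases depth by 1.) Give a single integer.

Step 1: declare b=58 at depth 0
Step 2: enter scope (depth=1)
Step 3: declare c=(read b)=58 at depth 1
Step 4: declare e=(read c)=58 at depth 1
Visible at query point: b=58 c=58 e=58

Answer: 1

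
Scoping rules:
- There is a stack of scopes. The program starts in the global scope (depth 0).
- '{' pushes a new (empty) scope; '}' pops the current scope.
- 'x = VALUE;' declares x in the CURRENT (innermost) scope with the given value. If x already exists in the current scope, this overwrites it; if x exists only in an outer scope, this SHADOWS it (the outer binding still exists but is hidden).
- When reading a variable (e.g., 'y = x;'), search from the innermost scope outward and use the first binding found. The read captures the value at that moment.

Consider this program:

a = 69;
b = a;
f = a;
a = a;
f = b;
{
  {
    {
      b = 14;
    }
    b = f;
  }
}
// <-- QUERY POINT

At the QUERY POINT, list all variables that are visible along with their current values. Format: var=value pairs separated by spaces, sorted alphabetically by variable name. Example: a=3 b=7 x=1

Answer: a=69 b=69 f=69

Derivation:
Step 1: declare a=69 at depth 0
Step 2: declare b=(read a)=69 at depth 0
Step 3: declare f=(read a)=69 at depth 0
Step 4: declare a=(read a)=69 at depth 0
Step 5: declare f=(read b)=69 at depth 0
Step 6: enter scope (depth=1)
Step 7: enter scope (depth=2)
Step 8: enter scope (depth=3)
Step 9: declare b=14 at depth 3
Step 10: exit scope (depth=2)
Step 11: declare b=(read f)=69 at depth 2
Step 12: exit scope (depth=1)
Step 13: exit scope (depth=0)
Visible at query point: a=69 b=69 f=69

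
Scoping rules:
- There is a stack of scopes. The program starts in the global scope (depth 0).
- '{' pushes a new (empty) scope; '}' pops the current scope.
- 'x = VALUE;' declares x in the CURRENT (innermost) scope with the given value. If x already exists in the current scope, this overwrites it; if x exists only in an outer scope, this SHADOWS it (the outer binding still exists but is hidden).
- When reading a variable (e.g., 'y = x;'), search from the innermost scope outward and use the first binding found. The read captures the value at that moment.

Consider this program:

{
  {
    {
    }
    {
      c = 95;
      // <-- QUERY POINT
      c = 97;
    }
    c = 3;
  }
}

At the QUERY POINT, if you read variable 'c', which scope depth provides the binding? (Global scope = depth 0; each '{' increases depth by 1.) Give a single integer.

Step 1: enter scope (depth=1)
Step 2: enter scope (depth=2)
Step 3: enter scope (depth=3)
Step 4: exit scope (depth=2)
Step 5: enter scope (depth=3)
Step 6: declare c=95 at depth 3
Visible at query point: c=95

Answer: 3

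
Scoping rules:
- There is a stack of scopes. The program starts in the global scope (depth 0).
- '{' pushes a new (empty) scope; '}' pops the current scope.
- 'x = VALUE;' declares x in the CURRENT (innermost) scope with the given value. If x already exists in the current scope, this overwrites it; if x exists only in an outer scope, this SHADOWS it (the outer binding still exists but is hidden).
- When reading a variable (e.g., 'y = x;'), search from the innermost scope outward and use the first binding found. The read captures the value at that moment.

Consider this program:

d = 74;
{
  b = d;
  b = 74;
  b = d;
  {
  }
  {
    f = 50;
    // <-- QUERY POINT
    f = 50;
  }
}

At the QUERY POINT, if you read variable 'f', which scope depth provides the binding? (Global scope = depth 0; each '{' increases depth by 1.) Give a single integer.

Answer: 2

Derivation:
Step 1: declare d=74 at depth 0
Step 2: enter scope (depth=1)
Step 3: declare b=(read d)=74 at depth 1
Step 4: declare b=74 at depth 1
Step 5: declare b=(read d)=74 at depth 1
Step 6: enter scope (depth=2)
Step 7: exit scope (depth=1)
Step 8: enter scope (depth=2)
Step 9: declare f=50 at depth 2
Visible at query point: b=74 d=74 f=50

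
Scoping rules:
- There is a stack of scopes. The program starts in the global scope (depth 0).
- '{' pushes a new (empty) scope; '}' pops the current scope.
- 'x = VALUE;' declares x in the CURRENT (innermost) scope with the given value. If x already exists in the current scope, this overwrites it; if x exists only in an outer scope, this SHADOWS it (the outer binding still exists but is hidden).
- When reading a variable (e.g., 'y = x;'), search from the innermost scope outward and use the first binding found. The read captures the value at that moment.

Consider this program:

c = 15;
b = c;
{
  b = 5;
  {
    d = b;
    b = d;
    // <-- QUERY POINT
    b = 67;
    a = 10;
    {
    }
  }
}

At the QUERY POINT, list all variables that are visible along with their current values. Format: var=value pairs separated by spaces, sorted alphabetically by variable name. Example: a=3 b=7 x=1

Answer: b=5 c=15 d=5

Derivation:
Step 1: declare c=15 at depth 0
Step 2: declare b=(read c)=15 at depth 0
Step 3: enter scope (depth=1)
Step 4: declare b=5 at depth 1
Step 5: enter scope (depth=2)
Step 6: declare d=(read b)=5 at depth 2
Step 7: declare b=(read d)=5 at depth 2
Visible at query point: b=5 c=15 d=5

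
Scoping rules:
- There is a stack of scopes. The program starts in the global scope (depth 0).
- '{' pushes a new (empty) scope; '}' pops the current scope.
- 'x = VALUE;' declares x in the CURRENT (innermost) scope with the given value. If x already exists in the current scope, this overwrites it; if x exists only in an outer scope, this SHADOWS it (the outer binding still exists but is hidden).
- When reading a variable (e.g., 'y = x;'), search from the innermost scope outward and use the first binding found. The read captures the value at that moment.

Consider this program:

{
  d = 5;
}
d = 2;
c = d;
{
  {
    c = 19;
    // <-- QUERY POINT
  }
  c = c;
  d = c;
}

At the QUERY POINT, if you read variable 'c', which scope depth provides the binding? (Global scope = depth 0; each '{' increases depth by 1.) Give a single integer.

Answer: 2

Derivation:
Step 1: enter scope (depth=1)
Step 2: declare d=5 at depth 1
Step 3: exit scope (depth=0)
Step 4: declare d=2 at depth 0
Step 5: declare c=(read d)=2 at depth 0
Step 6: enter scope (depth=1)
Step 7: enter scope (depth=2)
Step 8: declare c=19 at depth 2
Visible at query point: c=19 d=2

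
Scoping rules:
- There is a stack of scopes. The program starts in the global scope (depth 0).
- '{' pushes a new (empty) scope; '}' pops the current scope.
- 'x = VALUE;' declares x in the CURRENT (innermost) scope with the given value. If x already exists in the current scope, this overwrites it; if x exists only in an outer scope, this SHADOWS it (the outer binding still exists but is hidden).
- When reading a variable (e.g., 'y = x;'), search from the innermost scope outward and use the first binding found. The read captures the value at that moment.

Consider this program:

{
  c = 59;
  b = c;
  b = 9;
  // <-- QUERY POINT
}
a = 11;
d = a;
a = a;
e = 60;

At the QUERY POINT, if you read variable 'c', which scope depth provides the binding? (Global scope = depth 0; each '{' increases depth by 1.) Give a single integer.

Answer: 1

Derivation:
Step 1: enter scope (depth=1)
Step 2: declare c=59 at depth 1
Step 3: declare b=(read c)=59 at depth 1
Step 4: declare b=9 at depth 1
Visible at query point: b=9 c=59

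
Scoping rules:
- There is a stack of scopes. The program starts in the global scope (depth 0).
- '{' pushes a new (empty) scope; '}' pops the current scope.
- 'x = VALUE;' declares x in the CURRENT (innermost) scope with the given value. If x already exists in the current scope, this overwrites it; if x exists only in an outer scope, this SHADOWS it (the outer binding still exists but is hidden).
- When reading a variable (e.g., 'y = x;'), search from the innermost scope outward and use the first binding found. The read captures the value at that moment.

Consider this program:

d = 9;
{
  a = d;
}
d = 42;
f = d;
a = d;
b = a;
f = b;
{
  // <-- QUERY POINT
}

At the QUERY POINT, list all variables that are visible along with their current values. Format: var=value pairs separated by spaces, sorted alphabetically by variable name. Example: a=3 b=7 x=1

Step 1: declare d=9 at depth 0
Step 2: enter scope (depth=1)
Step 3: declare a=(read d)=9 at depth 1
Step 4: exit scope (depth=0)
Step 5: declare d=42 at depth 0
Step 6: declare f=(read d)=42 at depth 0
Step 7: declare a=(read d)=42 at depth 0
Step 8: declare b=(read a)=42 at depth 0
Step 9: declare f=(read b)=42 at depth 0
Step 10: enter scope (depth=1)
Visible at query point: a=42 b=42 d=42 f=42

Answer: a=42 b=42 d=42 f=42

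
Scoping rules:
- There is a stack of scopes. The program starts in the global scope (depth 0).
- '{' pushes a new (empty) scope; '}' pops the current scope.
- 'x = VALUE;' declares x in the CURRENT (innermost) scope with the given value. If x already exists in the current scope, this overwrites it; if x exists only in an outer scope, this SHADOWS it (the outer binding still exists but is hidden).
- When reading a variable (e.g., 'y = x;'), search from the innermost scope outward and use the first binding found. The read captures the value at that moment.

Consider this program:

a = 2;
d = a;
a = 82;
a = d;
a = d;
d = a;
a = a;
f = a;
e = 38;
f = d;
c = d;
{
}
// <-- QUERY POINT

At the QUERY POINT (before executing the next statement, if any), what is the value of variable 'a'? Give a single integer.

Step 1: declare a=2 at depth 0
Step 2: declare d=(read a)=2 at depth 0
Step 3: declare a=82 at depth 0
Step 4: declare a=(read d)=2 at depth 0
Step 5: declare a=(read d)=2 at depth 0
Step 6: declare d=(read a)=2 at depth 0
Step 7: declare a=(read a)=2 at depth 0
Step 8: declare f=(read a)=2 at depth 0
Step 9: declare e=38 at depth 0
Step 10: declare f=(read d)=2 at depth 0
Step 11: declare c=(read d)=2 at depth 0
Step 12: enter scope (depth=1)
Step 13: exit scope (depth=0)
Visible at query point: a=2 c=2 d=2 e=38 f=2

Answer: 2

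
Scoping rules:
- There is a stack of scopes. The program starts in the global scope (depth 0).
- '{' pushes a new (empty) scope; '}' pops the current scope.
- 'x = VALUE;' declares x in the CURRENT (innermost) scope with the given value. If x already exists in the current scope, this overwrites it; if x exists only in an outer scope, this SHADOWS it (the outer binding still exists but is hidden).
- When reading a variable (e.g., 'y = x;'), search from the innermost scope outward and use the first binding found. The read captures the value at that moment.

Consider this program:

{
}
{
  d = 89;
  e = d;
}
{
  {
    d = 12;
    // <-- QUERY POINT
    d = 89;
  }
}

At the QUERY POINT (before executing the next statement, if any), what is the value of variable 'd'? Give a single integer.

Answer: 12

Derivation:
Step 1: enter scope (depth=1)
Step 2: exit scope (depth=0)
Step 3: enter scope (depth=1)
Step 4: declare d=89 at depth 1
Step 5: declare e=(read d)=89 at depth 1
Step 6: exit scope (depth=0)
Step 7: enter scope (depth=1)
Step 8: enter scope (depth=2)
Step 9: declare d=12 at depth 2
Visible at query point: d=12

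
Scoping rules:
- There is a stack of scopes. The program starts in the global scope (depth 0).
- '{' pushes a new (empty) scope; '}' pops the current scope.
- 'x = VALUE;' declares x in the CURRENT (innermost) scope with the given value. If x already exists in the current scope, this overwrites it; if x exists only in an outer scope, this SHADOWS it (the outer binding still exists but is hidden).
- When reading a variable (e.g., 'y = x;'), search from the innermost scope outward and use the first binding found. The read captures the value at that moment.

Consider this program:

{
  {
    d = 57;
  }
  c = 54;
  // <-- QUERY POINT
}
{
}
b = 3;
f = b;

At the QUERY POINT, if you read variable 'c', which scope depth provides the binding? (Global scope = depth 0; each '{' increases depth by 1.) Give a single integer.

Step 1: enter scope (depth=1)
Step 2: enter scope (depth=2)
Step 3: declare d=57 at depth 2
Step 4: exit scope (depth=1)
Step 5: declare c=54 at depth 1
Visible at query point: c=54

Answer: 1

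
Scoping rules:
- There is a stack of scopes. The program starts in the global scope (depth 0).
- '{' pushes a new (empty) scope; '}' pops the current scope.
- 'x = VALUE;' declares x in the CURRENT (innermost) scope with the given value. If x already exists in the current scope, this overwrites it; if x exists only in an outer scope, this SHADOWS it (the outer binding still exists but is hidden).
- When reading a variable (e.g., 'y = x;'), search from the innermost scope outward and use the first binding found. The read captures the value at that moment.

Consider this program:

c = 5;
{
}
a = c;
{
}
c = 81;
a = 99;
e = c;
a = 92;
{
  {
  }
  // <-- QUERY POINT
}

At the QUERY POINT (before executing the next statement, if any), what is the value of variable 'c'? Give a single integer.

Step 1: declare c=5 at depth 0
Step 2: enter scope (depth=1)
Step 3: exit scope (depth=0)
Step 4: declare a=(read c)=5 at depth 0
Step 5: enter scope (depth=1)
Step 6: exit scope (depth=0)
Step 7: declare c=81 at depth 0
Step 8: declare a=99 at depth 0
Step 9: declare e=(read c)=81 at depth 0
Step 10: declare a=92 at depth 0
Step 11: enter scope (depth=1)
Step 12: enter scope (depth=2)
Step 13: exit scope (depth=1)
Visible at query point: a=92 c=81 e=81

Answer: 81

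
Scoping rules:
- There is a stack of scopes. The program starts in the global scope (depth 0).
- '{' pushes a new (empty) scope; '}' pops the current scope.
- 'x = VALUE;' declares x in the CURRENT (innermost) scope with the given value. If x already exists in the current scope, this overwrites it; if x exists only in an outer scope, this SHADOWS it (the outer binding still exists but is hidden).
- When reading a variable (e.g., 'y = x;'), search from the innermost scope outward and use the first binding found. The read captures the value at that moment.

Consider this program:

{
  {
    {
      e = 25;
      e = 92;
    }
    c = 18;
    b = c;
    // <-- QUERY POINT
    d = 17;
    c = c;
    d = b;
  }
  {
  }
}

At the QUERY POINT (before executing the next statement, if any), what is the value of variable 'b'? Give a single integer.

Answer: 18

Derivation:
Step 1: enter scope (depth=1)
Step 2: enter scope (depth=2)
Step 3: enter scope (depth=3)
Step 4: declare e=25 at depth 3
Step 5: declare e=92 at depth 3
Step 6: exit scope (depth=2)
Step 7: declare c=18 at depth 2
Step 8: declare b=(read c)=18 at depth 2
Visible at query point: b=18 c=18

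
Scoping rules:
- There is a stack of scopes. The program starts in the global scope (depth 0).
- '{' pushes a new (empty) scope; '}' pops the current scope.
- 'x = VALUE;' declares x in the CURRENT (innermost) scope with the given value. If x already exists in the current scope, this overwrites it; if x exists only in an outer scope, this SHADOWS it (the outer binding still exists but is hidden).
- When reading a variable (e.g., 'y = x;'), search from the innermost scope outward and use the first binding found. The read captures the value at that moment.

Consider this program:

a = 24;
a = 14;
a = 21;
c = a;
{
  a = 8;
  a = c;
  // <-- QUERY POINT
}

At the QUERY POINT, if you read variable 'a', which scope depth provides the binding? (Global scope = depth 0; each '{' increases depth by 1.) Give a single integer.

Step 1: declare a=24 at depth 0
Step 2: declare a=14 at depth 0
Step 3: declare a=21 at depth 0
Step 4: declare c=(read a)=21 at depth 0
Step 5: enter scope (depth=1)
Step 6: declare a=8 at depth 1
Step 7: declare a=(read c)=21 at depth 1
Visible at query point: a=21 c=21

Answer: 1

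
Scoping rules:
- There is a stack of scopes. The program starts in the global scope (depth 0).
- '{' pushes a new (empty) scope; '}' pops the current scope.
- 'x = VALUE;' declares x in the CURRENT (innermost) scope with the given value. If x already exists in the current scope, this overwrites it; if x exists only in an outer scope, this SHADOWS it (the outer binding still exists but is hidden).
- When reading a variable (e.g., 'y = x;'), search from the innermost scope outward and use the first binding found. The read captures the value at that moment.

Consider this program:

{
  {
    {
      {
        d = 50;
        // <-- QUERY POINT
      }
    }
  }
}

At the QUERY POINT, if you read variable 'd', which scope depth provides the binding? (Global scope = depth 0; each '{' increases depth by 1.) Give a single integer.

Step 1: enter scope (depth=1)
Step 2: enter scope (depth=2)
Step 3: enter scope (depth=3)
Step 4: enter scope (depth=4)
Step 5: declare d=50 at depth 4
Visible at query point: d=50

Answer: 4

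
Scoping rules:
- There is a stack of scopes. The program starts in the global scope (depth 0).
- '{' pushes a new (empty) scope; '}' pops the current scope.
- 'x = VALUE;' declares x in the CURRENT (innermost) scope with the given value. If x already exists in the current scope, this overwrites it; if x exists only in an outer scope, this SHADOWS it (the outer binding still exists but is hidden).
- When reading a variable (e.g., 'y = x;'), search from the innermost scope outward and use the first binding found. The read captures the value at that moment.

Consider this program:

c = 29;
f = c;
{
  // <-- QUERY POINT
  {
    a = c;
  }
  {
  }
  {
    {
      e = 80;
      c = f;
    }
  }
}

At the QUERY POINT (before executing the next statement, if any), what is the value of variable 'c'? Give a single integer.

Answer: 29

Derivation:
Step 1: declare c=29 at depth 0
Step 2: declare f=(read c)=29 at depth 0
Step 3: enter scope (depth=1)
Visible at query point: c=29 f=29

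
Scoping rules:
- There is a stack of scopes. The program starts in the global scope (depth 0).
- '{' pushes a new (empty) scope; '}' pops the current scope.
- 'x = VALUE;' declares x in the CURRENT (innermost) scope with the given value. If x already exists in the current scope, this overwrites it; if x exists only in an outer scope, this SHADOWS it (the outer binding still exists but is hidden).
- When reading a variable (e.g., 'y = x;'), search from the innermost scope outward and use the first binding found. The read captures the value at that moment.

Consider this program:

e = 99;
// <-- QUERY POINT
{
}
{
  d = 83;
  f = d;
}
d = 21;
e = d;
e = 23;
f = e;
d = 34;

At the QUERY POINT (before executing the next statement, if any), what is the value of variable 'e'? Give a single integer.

Answer: 99

Derivation:
Step 1: declare e=99 at depth 0
Visible at query point: e=99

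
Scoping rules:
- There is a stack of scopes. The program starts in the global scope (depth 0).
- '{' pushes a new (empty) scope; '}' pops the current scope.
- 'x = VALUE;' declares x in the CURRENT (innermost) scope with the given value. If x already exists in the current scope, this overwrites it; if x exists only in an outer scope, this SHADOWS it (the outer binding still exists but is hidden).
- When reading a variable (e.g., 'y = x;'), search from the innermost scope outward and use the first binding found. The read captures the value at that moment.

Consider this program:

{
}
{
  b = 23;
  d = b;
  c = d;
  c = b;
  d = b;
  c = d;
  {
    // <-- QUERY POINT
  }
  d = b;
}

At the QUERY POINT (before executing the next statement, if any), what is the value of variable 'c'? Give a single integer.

Step 1: enter scope (depth=1)
Step 2: exit scope (depth=0)
Step 3: enter scope (depth=1)
Step 4: declare b=23 at depth 1
Step 5: declare d=(read b)=23 at depth 1
Step 6: declare c=(read d)=23 at depth 1
Step 7: declare c=(read b)=23 at depth 1
Step 8: declare d=(read b)=23 at depth 1
Step 9: declare c=(read d)=23 at depth 1
Step 10: enter scope (depth=2)
Visible at query point: b=23 c=23 d=23

Answer: 23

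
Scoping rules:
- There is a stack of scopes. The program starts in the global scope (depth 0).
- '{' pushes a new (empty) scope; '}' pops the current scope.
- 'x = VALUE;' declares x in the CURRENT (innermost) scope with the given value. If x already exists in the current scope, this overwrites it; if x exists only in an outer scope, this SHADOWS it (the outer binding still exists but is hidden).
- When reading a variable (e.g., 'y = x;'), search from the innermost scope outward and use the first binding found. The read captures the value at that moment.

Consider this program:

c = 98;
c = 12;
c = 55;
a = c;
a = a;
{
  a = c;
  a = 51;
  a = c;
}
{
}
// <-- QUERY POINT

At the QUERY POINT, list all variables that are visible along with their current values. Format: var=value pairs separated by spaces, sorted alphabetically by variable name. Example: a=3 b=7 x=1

Answer: a=55 c=55

Derivation:
Step 1: declare c=98 at depth 0
Step 2: declare c=12 at depth 0
Step 3: declare c=55 at depth 0
Step 4: declare a=(read c)=55 at depth 0
Step 5: declare a=(read a)=55 at depth 0
Step 6: enter scope (depth=1)
Step 7: declare a=(read c)=55 at depth 1
Step 8: declare a=51 at depth 1
Step 9: declare a=(read c)=55 at depth 1
Step 10: exit scope (depth=0)
Step 11: enter scope (depth=1)
Step 12: exit scope (depth=0)
Visible at query point: a=55 c=55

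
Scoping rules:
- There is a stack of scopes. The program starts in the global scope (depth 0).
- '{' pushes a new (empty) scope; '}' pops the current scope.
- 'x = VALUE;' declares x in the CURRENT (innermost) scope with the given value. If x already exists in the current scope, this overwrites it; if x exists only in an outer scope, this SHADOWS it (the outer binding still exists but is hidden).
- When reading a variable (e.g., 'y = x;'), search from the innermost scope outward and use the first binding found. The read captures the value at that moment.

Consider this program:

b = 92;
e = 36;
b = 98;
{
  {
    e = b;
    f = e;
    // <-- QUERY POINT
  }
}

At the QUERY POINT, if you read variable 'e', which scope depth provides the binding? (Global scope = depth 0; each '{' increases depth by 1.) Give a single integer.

Answer: 2

Derivation:
Step 1: declare b=92 at depth 0
Step 2: declare e=36 at depth 0
Step 3: declare b=98 at depth 0
Step 4: enter scope (depth=1)
Step 5: enter scope (depth=2)
Step 6: declare e=(read b)=98 at depth 2
Step 7: declare f=(read e)=98 at depth 2
Visible at query point: b=98 e=98 f=98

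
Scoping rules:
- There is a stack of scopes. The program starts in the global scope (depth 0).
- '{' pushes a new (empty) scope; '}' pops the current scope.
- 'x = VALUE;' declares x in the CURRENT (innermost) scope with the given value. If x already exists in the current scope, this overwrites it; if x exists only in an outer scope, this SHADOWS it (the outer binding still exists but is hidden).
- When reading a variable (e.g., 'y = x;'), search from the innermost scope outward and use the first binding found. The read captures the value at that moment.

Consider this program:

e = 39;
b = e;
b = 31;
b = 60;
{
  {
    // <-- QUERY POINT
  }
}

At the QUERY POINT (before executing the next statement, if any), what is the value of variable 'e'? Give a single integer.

Step 1: declare e=39 at depth 0
Step 2: declare b=(read e)=39 at depth 0
Step 3: declare b=31 at depth 0
Step 4: declare b=60 at depth 0
Step 5: enter scope (depth=1)
Step 6: enter scope (depth=2)
Visible at query point: b=60 e=39

Answer: 39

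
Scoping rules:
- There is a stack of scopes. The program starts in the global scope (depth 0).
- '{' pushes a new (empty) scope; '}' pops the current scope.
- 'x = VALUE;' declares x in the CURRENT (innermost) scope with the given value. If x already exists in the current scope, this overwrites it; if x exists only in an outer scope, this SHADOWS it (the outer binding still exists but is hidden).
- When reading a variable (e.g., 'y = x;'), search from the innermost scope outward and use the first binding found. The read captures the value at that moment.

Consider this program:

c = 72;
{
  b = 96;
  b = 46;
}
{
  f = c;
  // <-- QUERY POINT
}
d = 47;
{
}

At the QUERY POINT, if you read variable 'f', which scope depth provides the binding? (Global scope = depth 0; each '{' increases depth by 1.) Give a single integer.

Step 1: declare c=72 at depth 0
Step 2: enter scope (depth=1)
Step 3: declare b=96 at depth 1
Step 4: declare b=46 at depth 1
Step 5: exit scope (depth=0)
Step 6: enter scope (depth=1)
Step 7: declare f=(read c)=72 at depth 1
Visible at query point: c=72 f=72

Answer: 1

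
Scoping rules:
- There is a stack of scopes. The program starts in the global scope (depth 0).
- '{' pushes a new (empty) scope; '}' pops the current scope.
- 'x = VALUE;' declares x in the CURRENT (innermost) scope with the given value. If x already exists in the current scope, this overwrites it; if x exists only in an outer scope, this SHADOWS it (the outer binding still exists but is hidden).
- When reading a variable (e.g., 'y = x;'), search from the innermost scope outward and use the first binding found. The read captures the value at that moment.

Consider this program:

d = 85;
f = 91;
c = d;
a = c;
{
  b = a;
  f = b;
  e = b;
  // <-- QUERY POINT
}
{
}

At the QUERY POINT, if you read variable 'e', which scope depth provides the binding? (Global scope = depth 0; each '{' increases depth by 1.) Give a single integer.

Answer: 1

Derivation:
Step 1: declare d=85 at depth 0
Step 2: declare f=91 at depth 0
Step 3: declare c=(read d)=85 at depth 0
Step 4: declare a=(read c)=85 at depth 0
Step 5: enter scope (depth=1)
Step 6: declare b=(read a)=85 at depth 1
Step 7: declare f=(read b)=85 at depth 1
Step 8: declare e=(read b)=85 at depth 1
Visible at query point: a=85 b=85 c=85 d=85 e=85 f=85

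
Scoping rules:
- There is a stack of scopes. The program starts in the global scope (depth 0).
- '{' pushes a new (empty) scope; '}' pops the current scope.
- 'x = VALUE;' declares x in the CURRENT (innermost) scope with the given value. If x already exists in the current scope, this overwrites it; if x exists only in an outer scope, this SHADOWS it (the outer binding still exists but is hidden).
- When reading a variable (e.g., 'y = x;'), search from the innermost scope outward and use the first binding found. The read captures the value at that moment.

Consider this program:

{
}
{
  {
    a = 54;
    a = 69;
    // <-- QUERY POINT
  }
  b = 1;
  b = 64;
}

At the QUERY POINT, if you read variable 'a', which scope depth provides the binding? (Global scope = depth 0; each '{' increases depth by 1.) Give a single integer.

Step 1: enter scope (depth=1)
Step 2: exit scope (depth=0)
Step 3: enter scope (depth=1)
Step 4: enter scope (depth=2)
Step 5: declare a=54 at depth 2
Step 6: declare a=69 at depth 2
Visible at query point: a=69

Answer: 2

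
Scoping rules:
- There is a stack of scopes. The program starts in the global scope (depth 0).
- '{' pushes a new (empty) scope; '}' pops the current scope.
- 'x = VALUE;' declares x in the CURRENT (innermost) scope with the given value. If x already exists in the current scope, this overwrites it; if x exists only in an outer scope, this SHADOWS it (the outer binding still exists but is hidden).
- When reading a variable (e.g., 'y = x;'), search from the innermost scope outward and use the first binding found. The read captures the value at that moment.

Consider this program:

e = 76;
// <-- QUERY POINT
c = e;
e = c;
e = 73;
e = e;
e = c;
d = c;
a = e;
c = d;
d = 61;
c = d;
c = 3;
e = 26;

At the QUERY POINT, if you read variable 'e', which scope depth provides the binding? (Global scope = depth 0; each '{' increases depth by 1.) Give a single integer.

Step 1: declare e=76 at depth 0
Visible at query point: e=76

Answer: 0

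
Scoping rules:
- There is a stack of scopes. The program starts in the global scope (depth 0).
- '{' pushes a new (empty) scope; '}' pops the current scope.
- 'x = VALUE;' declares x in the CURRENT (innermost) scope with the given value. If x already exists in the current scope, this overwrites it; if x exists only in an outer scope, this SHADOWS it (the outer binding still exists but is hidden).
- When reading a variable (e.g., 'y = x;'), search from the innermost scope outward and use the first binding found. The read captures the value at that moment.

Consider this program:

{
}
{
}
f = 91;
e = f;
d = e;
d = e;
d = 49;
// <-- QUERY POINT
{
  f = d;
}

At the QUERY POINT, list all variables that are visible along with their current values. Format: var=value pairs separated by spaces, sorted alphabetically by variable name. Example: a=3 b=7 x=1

Answer: d=49 e=91 f=91

Derivation:
Step 1: enter scope (depth=1)
Step 2: exit scope (depth=0)
Step 3: enter scope (depth=1)
Step 4: exit scope (depth=0)
Step 5: declare f=91 at depth 0
Step 6: declare e=(read f)=91 at depth 0
Step 7: declare d=(read e)=91 at depth 0
Step 8: declare d=(read e)=91 at depth 0
Step 9: declare d=49 at depth 0
Visible at query point: d=49 e=91 f=91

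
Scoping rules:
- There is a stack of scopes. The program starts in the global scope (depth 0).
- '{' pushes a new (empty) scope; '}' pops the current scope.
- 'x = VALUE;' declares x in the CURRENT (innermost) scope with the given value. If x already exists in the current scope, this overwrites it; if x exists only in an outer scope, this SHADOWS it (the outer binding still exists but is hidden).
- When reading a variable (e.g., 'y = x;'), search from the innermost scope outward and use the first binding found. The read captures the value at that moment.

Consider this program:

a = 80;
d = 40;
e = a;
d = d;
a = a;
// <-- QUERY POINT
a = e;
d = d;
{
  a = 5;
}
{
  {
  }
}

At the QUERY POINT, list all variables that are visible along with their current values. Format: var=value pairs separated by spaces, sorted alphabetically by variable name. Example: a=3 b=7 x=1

Answer: a=80 d=40 e=80

Derivation:
Step 1: declare a=80 at depth 0
Step 2: declare d=40 at depth 0
Step 3: declare e=(read a)=80 at depth 0
Step 4: declare d=(read d)=40 at depth 0
Step 5: declare a=(read a)=80 at depth 0
Visible at query point: a=80 d=40 e=80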